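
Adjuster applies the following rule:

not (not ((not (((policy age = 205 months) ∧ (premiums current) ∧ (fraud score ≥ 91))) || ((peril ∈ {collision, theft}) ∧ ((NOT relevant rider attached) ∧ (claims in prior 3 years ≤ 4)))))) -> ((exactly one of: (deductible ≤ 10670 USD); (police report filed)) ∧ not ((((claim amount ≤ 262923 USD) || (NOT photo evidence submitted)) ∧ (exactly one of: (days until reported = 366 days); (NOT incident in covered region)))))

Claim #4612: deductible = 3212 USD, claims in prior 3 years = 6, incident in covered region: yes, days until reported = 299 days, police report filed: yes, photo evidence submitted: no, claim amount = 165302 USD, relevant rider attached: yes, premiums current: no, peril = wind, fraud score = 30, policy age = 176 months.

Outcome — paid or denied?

Denied

Atomic conditions:
  policy age = 205 months: 176 == 205 is false
  premiums current: no → false
  fraud score ≥ 91: 30 ≥ 91 is false
  peril ∈ {collision, theft}: wind is not in the set → false
  NOT relevant rider attached: yes → false
  claims in prior 3 years ≤ 4: 6 ≤ 4 is false
  deductible ≤ 10670 USD: 3212 ≤ 10670 is true
  police report filed: yes → true
  claim amount ≤ 262923 USD: 165302 ≤ 262923 is true
  NOT photo evidence submitted: no → true
  days until reported = 366 days: 299 == 366 is false
  NOT incident in covered region: yes → false
Combine:
[1.1.1.1.1] false AND false AND false = false
[1.1.1.1] NOT false = true
[1.1.1.2.2] false AND false = false
[1.1.1.2] false AND false = false
[1.1.1] true OR false = true
[1.1] NOT true = false
[1] NOT false = true
[2.1] exactly-one(true, true) = false
[2.2.1.1] true OR true = true
[2.2.1.2] exactly-one(false, false) = false
[2.2.1] true AND false = false
[2.2] NOT false = true
[2] false AND true = false
[root] true → false = false
Overall: false → denied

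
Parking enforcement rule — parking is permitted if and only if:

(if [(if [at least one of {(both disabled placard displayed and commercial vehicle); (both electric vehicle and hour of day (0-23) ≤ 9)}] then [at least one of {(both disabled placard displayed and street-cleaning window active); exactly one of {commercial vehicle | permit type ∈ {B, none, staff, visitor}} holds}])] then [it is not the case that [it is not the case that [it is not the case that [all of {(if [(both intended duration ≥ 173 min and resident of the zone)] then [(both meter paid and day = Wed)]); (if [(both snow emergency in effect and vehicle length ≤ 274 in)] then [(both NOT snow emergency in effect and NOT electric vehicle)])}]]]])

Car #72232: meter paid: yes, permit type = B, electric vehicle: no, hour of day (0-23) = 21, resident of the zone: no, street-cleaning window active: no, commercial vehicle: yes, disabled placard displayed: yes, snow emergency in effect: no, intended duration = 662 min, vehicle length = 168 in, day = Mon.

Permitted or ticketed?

Permitted

Atomic conditions:
  disabled placard displayed: yes → true
  commercial vehicle: yes → true
  electric vehicle: no → false
  hour of day (0-23) ≤ 9: 21 ≤ 9 is false
  street-cleaning window active: no → false
  permit type ∈ {B, none, staff, visitor}: B is in the set → true
  intended duration ≥ 173 min: 662 ≥ 173 is true
  resident of the zone: no → false
  meter paid: yes → true
  day = Wed: Mon == Wed is false
  snow emergency in effect: no → false
  vehicle length ≤ 274 in: 168 ≤ 274 is true
  NOT snow emergency in effect: no → true
  NOT electric vehicle: no → true
Combine:
[1.1.1] true AND true = true
[1.1.2] false AND false = false
[1.1] true OR false = true
[1.2.1] true AND false = false
[1.2.2] exactly-one(true, true) = false
[1.2] false OR false = false
[1] true → false = false
[2.1.1.1.1.1] true AND false = false
[2.1.1.1.1.2] true AND false = false
[2.1.1.1.1] false → false (antecedent false ⇒ implication holds) = true
[2.1.1.1.2.1] false AND true = false
[2.1.1.1.2.2] true AND true = true
[2.1.1.1.2] false → true (antecedent false ⇒ implication holds) = true
[2.1.1.1] true AND true = true
[2.1.1] NOT true = false
[2.1] NOT false = true
[2] NOT true = false
[root] false → false (antecedent false ⇒ implication holds) = true
Overall: true → permitted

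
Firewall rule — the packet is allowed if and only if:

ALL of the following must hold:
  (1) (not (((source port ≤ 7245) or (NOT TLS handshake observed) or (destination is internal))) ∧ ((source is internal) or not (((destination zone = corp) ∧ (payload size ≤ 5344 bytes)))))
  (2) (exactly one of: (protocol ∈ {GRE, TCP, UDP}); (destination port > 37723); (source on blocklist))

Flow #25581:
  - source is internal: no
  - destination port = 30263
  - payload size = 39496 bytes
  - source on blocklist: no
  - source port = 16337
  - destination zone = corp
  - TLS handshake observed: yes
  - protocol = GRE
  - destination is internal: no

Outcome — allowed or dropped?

Atomic conditions:
  source port ≤ 7245: 16337 ≤ 7245 is false
  NOT TLS handshake observed: yes → false
  destination is internal: no → false
  source is internal: no → false
  destination zone = corp: corp == corp is true
  payload size ≤ 5344 bytes: 39496 ≤ 5344 is false
  protocol ∈ {GRE, TCP, UDP}: GRE is in the set → true
  destination port > 37723: 30263 > 37723 is false
  source on blocklist: no → false
Combine:
[1.1.1] false OR false OR false = false
[1.1] NOT false = true
[1.2.2.1] true AND false = false
[1.2.2] NOT false = true
[1.2] false OR true = true
[1] true AND true = true
[2] exactly-one(true, false, false) = true
[root] true AND true = true
Overall: true → allowed

Allowed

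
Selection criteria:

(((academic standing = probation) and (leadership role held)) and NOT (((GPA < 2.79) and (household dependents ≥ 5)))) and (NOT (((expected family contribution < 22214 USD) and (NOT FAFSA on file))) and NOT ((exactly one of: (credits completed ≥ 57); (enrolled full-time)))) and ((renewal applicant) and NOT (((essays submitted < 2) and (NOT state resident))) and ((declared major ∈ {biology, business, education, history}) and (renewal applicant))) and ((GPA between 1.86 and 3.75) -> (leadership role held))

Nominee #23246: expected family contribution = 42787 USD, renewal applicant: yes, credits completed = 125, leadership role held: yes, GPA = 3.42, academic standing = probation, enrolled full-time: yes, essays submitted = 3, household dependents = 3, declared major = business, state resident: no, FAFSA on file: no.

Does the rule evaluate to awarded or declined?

Awarded

Atomic conditions:
  academic standing = probation: probation == probation is true
  leadership role held: yes → true
  GPA < 2.79: 3.42 < 2.79 is false
  household dependents ≥ 5: 3 ≥ 5 is false
  expected family contribution < 22214 USD: 42787 < 22214 is false
  NOT FAFSA on file: no → true
  credits completed ≥ 57: 125 ≥ 57 is true
  enrolled full-time: yes → true
  renewal applicant: yes → true
  essays submitted < 2: 3 < 2 is false
  NOT state resident: no → true
  declared major ∈ {biology, business, education, history}: business is in the set → true
  GPA between 1.86 and 3.75: 3.42 in [1.86, 3.75] is true
Combine:
[1.1] true AND true = true
[1.2.1] false AND false = false
[1.2] NOT false = true
[1] true AND true = true
[2.1.1] false AND true = false
[2.1] NOT false = true
[2.2.1] exactly-one(true, true) = false
[2.2] NOT false = true
[2] true AND true = true
[3.2.1] false AND true = false
[3.2] NOT false = true
[3.3] true AND true = true
[3] true AND true AND true = true
[4] true → true = true
[root] true AND true AND true AND true = true
Overall: true → awarded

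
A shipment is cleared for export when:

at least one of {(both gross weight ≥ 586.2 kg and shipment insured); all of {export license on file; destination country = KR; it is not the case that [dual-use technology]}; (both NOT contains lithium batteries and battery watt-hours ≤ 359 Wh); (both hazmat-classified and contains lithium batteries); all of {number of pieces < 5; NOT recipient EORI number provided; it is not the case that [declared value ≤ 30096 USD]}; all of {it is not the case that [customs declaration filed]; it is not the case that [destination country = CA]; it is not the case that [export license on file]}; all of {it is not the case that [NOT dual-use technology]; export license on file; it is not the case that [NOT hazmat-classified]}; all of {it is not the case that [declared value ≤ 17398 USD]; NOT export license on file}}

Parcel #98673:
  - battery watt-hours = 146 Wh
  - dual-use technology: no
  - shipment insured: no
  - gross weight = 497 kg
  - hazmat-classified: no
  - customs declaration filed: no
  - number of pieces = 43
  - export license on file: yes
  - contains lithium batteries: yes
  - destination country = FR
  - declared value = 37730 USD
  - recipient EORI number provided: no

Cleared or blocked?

Atomic conditions:
  gross weight ≥ 586.2 kg: 497 ≥ 586.2 is false
  shipment insured: no → false
  export license on file: yes → true
  destination country = KR: FR == KR is false
  dual-use technology: no → false
  NOT contains lithium batteries: yes → false
  battery watt-hours ≤ 359 Wh: 146 ≤ 359 is true
  hazmat-classified: no → false
  contains lithium batteries: yes → true
  number of pieces < 5: 43 < 5 is false
  NOT recipient EORI number provided: no → true
  declared value ≤ 30096 USD: 37730 ≤ 30096 is false
  customs declaration filed: no → false
  destination country = CA: FR == CA is false
  NOT dual-use technology: no → true
  NOT hazmat-classified: no → true
  declared value ≤ 17398 USD: 37730 ≤ 17398 is false
  NOT export license on file: yes → false
Combine:
[1] false AND false = false
[2.3] NOT false = true
[2] true AND false AND true = false
[3] false AND true = false
[4] false AND true = false
[5.3] NOT false = true
[5] false AND true AND true = false
[6.1] NOT false = true
[6.2] NOT false = true
[6.3] NOT true = false
[6] true AND true AND false = false
[7.1] NOT true = false
[7.3] NOT true = false
[7] false AND true AND false = false
[8.1] NOT false = true
[8] true AND false = false
[root] false OR false OR false OR false OR false OR false OR false OR false = false
Overall: false → blocked

Blocked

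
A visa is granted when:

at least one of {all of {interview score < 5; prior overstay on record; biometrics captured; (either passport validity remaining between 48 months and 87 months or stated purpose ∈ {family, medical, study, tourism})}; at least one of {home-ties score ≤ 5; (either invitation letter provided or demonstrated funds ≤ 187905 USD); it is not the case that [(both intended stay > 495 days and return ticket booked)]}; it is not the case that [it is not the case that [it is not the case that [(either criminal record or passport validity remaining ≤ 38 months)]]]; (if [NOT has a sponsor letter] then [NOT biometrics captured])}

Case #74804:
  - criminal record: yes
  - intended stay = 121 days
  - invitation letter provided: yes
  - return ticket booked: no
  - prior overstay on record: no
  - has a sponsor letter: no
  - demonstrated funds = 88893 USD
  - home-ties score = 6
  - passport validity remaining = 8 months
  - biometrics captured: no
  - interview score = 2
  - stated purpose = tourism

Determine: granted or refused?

Granted

Atomic conditions:
  interview score < 5: 2 < 5 is true
  prior overstay on record: no → false
  biometrics captured: no → false
  passport validity remaining between 48 months and 87 months: 8 in [48, 87] is false
  stated purpose ∈ {family, medical, study, tourism}: tourism is in the set → true
  home-ties score ≤ 5: 6 ≤ 5 is false
  invitation letter provided: yes → true
  demonstrated funds ≤ 187905 USD: 88893 ≤ 187905 is true
  intended stay > 495 days: 121 > 495 is false
  return ticket booked: no → false
  criminal record: yes → true
  passport validity remaining ≤ 38 months: 8 ≤ 38 is true
  NOT has a sponsor letter: no → true
  NOT biometrics captured: no → true
Combine:
[1.4] false OR true = true
[1] true AND false AND false AND true = false
[2.2] true OR true = true
[2.3.1] false AND false = false
[2.3] NOT false = true
[2] false OR true OR true = true
[3.1.1.1] true OR true = true
[3.1.1] NOT true = false
[3.1] NOT false = true
[3] NOT true = false
[4] true → true = true
[root] false OR true OR false OR true = true
Overall: true → granted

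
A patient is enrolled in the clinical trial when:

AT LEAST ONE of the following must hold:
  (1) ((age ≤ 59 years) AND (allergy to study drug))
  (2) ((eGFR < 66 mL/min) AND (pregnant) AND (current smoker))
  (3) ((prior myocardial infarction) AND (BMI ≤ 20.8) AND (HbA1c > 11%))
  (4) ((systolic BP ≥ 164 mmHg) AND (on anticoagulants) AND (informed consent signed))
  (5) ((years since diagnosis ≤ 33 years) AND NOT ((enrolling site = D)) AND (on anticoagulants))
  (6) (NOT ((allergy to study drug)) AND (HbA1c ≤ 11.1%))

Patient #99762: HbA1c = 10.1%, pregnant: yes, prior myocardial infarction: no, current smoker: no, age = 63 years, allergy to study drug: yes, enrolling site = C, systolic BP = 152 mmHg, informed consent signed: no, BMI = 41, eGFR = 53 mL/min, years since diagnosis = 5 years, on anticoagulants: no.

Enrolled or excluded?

Excluded

Atomic conditions:
  age ≤ 59 years: 63 ≤ 59 is false
  allergy to study drug: yes → true
  eGFR < 66 mL/min: 53 < 66 is true
  pregnant: yes → true
  current smoker: no → false
  prior myocardial infarction: no → false
  BMI ≤ 20.8: 41 ≤ 20.8 is false
  HbA1c > 11%: 10.1 > 11 is false
  systolic BP ≥ 164 mmHg: 152 ≥ 164 is false
  on anticoagulants: no → false
  informed consent signed: no → false
  years since diagnosis ≤ 33 years: 5 ≤ 33 is true
  enrolling site = D: C == D is false
  HbA1c ≤ 11.1%: 10.1 ≤ 11.1 is true
Combine:
[1] false AND true = false
[2] true AND true AND false = false
[3] false AND false AND false = false
[4] false AND false AND false = false
[5.2] NOT false = true
[5] true AND true AND false = false
[6.1] NOT true = false
[6] false AND true = false
[root] false OR false OR false OR false OR false OR false = false
Overall: false → excluded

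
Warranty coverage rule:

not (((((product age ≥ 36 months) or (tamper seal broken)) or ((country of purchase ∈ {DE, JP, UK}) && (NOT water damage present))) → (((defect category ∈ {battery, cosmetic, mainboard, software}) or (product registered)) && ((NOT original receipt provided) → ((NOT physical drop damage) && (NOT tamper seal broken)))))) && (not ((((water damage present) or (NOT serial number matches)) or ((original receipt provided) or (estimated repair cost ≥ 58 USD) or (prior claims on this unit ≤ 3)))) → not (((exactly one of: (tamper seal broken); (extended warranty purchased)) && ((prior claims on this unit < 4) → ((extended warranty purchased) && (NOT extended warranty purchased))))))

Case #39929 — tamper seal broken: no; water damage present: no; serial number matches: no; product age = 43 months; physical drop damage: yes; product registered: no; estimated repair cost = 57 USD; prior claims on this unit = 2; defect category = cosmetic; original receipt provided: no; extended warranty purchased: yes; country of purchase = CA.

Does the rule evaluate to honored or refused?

Atomic conditions:
  product age ≥ 36 months: 43 ≥ 36 is true
  tamper seal broken: no → false
  country of purchase ∈ {DE, JP, UK}: CA is not in the set → false
  NOT water damage present: no → true
  defect category ∈ {battery, cosmetic, mainboard, software}: cosmetic is in the set → true
  product registered: no → false
  NOT original receipt provided: no → true
  NOT physical drop damage: yes → false
  NOT tamper seal broken: no → true
  water damage present: no → false
  NOT serial number matches: no → true
  original receipt provided: no → false
  estimated repair cost ≥ 58 USD: 57 ≥ 58 is false
  prior claims on this unit ≤ 3: 2 ≤ 3 is true
  extended warranty purchased: yes → true
  prior claims on this unit < 4: 2 < 4 is true
  NOT extended warranty purchased: yes → false
Combine:
[1.1.1.1] true OR false = true
[1.1.1.2] false AND true = false
[1.1.1] true OR false = true
[1.1.2.1] true OR false = true
[1.1.2.2.2] false AND true = false
[1.1.2.2] true → false = false
[1.1.2] true AND false = false
[1.1] true → false = false
[1] NOT false = true
[2.1.1.1] false OR true = true
[2.1.1.2] false OR false OR true = true
[2.1.1] true OR true = true
[2.1] NOT true = false
[2.2.1.1] exactly-one(false, true) = true
[2.2.1.2.2] true AND false = false
[2.2.1.2] true → false = false
[2.2.1] true AND false = false
[2.2] NOT false = true
[2] false → true (antecedent false ⇒ implication holds) = true
[root] true AND true = true
Overall: true → honored

Honored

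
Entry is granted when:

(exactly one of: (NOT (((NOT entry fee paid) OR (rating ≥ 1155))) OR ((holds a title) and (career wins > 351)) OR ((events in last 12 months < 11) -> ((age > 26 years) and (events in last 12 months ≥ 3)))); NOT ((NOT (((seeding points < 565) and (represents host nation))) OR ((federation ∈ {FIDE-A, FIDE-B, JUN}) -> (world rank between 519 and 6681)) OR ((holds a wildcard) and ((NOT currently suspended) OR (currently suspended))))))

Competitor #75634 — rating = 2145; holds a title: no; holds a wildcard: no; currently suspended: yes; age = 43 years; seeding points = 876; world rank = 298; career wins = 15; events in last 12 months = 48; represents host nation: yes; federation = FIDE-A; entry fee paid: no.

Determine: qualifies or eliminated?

Atomic conditions:
  NOT entry fee paid: no → true
  rating ≥ 1155: 2145 ≥ 1155 is true
  holds a title: no → false
  career wins > 351: 15 > 351 is false
  events in last 12 months < 11: 48 < 11 is false
  age > 26 years: 43 > 26 is true
  events in last 12 months ≥ 3: 48 ≥ 3 is true
  seeding points < 565: 876 < 565 is false
  represents host nation: yes → true
  federation ∈ {FIDE-A, FIDE-B, JUN}: FIDE-A is in the set → true
  world rank between 519 and 6681: 298 in [519, 6681] is false
  holds a wildcard: no → false
  NOT currently suspended: yes → false
  currently suspended: yes → true
Combine:
[1.1.1] true OR true = true
[1.1] NOT true = false
[1.2] false AND false = false
[1.3.2] true AND true = true
[1.3] false → true (antecedent false ⇒ implication holds) = true
[1] false OR false OR true = true
[2.1.1.1] false AND true = false
[2.1.1] NOT false = true
[2.1.2] true → false = false
[2.1.3.2] false OR true = true
[2.1.3] false AND true = false
[2.1] true OR false OR false = true
[2] NOT true = false
[root] exactly-one(true, false) = true
Overall: true → qualifies

Qualifies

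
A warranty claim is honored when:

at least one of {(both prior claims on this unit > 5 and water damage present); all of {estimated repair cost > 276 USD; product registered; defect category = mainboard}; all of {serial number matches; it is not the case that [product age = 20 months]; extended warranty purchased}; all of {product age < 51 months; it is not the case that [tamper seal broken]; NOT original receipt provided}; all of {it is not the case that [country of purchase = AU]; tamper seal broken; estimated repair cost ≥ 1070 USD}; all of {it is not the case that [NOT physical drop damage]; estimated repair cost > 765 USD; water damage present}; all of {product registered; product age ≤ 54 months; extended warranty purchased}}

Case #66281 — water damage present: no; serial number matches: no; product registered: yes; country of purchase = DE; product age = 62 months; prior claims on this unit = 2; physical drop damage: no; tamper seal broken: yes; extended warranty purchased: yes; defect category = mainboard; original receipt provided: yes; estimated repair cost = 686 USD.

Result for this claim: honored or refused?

Atomic conditions:
  prior claims on this unit > 5: 2 > 5 is false
  water damage present: no → false
  estimated repair cost > 276 USD: 686 > 276 is true
  product registered: yes → true
  defect category = mainboard: mainboard == mainboard is true
  serial number matches: no → false
  product age = 20 months: 62 == 20 is false
  extended warranty purchased: yes → true
  product age < 51 months: 62 < 51 is false
  tamper seal broken: yes → true
  NOT original receipt provided: yes → false
  country of purchase = AU: DE == AU is false
  estimated repair cost ≥ 1070 USD: 686 ≥ 1070 is false
  NOT physical drop damage: no → true
  estimated repair cost > 765 USD: 686 > 765 is false
  product age ≤ 54 months: 62 ≤ 54 is false
Combine:
[1] false AND false = false
[2] true AND true AND true = true
[3.2] NOT false = true
[3] false AND true AND true = false
[4.2] NOT true = false
[4] false AND false AND false = false
[5.1] NOT false = true
[5] true AND true AND false = false
[6.1] NOT true = false
[6] false AND false AND false = false
[7] true AND false AND true = false
[root] false OR true OR false OR false OR false OR false OR false = true
Overall: true → honored

Honored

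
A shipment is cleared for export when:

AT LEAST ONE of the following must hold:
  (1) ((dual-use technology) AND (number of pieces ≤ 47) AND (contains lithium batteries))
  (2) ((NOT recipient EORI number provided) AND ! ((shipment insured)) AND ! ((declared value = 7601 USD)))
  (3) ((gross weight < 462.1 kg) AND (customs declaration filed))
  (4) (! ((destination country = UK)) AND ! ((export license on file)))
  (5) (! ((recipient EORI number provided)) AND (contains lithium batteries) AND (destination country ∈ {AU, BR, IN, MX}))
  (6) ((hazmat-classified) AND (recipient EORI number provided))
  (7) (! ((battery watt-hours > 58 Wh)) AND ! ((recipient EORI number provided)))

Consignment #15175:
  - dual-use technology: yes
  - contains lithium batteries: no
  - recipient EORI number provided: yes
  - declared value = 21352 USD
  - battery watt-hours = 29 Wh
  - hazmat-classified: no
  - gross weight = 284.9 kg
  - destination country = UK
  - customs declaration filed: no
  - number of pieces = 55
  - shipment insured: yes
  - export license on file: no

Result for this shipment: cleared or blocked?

Blocked

Atomic conditions:
  dual-use technology: yes → true
  number of pieces ≤ 47: 55 ≤ 47 is false
  contains lithium batteries: no → false
  NOT recipient EORI number provided: yes → false
  shipment insured: yes → true
  declared value = 7601 USD: 21352 == 7601 is false
  gross weight < 462.1 kg: 284.9 < 462.1 is true
  customs declaration filed: no → false
  destination country = UK: UK == UK is true
  export license on file: no → false
  recipient EORI number provided: yes → true
  destination country ∈ {AU, BR, IN, MX}: UK is not in the set → false
  hazmat-classified: no → false
  battery watt-hours > 58 Wh: 29 > 58 is false
Combine:
[1] true AND false AND false = false
[2.2] NOT true = false
[2.3] NOT false = true
[2] false AND false AND true = false
[3] true AND false = false
[4.1] NOT true = false
[4.2] NOT false = true
[4] false AND true = false
[5.1] NOT true = false
[5] false AND false AND false = false
[6] false AND true = false
[7.1] NOT false = true
[7.2] NOT true = false
[7] true AND false = false
[root] false OR false OR false OR false OR false OR false OR false = false
Overall: false → blocked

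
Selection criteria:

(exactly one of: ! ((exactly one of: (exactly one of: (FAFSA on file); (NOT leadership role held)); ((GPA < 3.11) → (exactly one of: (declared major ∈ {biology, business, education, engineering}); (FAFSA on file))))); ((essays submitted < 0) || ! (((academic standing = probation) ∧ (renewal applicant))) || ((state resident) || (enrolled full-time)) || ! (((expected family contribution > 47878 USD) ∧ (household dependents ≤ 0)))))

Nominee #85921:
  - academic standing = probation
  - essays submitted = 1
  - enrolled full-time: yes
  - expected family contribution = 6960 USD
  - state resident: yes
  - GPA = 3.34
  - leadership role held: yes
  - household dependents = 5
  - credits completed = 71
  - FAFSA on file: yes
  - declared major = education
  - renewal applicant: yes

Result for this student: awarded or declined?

Declined

Atomic conditions:
  FAFSA on file: yes → true
  NOT leadership role held: yes → false
  GPA < 3.11: 3.34 < 3.11 is false
  declared major ∈ {biology, business, education, engineering}: education is in the set → true
  essays submitted < 0: 1 < 0 is false
  academic standing = probation: probation == probation is true
  renewal applicant: yes → true
  state resident: yes → true
  enrolled full-time: yes → true
  expected family contribution > 47878 USD: 6960 > 47878 is false
  household dependents ≤ 0: 5 ≤ 0 is false
Combine:
[1.1.1] exactly-one(true, false) = true
[1.1.2.2] exactly-one(true, true) = false
[1.1.2] false → false (antecedent false ⇒ implication holds) = true
[1.1] exactly-one(true, true) = false
[1] NOT false = true
[2.2.1] true AND true = true
[2.2] NOT true = false
[2.3] true OR true = true
[2.4.1] false AND false = false
[2.4] NOT false = true
[2] false OR false OR true OR true = true
[root] exactly-one(true, true) = false
Overall: false → declined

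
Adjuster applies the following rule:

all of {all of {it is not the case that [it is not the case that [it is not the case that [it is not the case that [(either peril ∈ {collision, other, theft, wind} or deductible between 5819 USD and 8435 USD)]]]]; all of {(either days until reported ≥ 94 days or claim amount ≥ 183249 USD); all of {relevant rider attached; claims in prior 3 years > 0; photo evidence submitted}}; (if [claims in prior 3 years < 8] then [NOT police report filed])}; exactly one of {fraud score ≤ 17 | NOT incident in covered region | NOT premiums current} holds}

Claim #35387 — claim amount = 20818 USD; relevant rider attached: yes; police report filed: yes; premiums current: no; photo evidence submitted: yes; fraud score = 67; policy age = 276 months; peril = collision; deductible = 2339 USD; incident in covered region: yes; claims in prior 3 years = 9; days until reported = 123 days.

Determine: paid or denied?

Paid

Atomic conditions:
  peril ∈ {collision, other, theft, wind}: collision is in the set → true
  deductible between 5819 USD and 8435 USD: 2339 in [5819, 8435] is false
  days until reported ≥ 94 days: 123 ≥ 94 is true
  claim amount ≥ 183249 USD: 20818 ≥ 183249 is false
  relevant rider attached: yes → true
  claims in prior 3 years > 0: 9 > 0 is true
  photo evidence submitted: yes → true
  claims in prior 3 years < 8: 9 < 8 is false
  NOT police report filed: yes → false
  fraud score ≤ 17: 67 ≤ 17 is false
  NOT incident in covered region: yes → false
  NOT premiums current: no → true
Combine:
[1.1.1.1.1.1] true OR false = true
[1.1.1.1.1] NOT true = false
[1.1.1.1] NOT false = true
[1.1.1] NOT true = false
[1.1] NOT false = true
[1.2.1] true OR false = true
[1.2.2] true AND true AND true = true
[1.2] true AND true = true
[1.3] false → false (antecedent false ⇒ implication holds) = true
[1] true AND true AND true = true
[2] exactly-one(false, false, true) = true
[root] true AND true = true
Overall: true → paid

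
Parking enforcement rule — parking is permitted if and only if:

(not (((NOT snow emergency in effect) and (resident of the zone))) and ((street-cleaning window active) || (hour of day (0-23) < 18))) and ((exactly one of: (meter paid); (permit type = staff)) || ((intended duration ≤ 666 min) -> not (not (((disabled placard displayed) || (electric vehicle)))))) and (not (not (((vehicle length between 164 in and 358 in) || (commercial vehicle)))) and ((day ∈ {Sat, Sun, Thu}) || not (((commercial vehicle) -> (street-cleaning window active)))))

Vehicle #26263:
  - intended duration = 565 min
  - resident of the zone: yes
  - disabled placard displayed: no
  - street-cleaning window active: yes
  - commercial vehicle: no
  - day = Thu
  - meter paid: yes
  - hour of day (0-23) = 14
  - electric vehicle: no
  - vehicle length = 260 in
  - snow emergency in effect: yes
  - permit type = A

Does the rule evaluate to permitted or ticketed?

Atomic conditions:
  NOT snow emergency in effect: yes → false
  resident of the zone: yes → true
  street-cleaning window active: yes → true
  hour of day (0-23) < 18: 14 < 18 is true
  meter paid: yes → true
  permit type = staff: A == staff is false
  intended duration ≤ 666 min: 565 ≤ 666 is true
  disabled placard displayed: no → false
  electric vehicle: no → false
  vehicle length between 164 in and 358 in: 260 in [164, 358] is true
  commercial vehicle: no → false
  day ∈ {Sat, Sun, Thu}: Thu is in the set → true
Combine:
[1.1.1] false AND true = false
[1.1] NOT false = true
[1.2] true OR true = true
[1] true AND true = true
[2.1] exactly-one(true, false) = true
[2.2.2.1.1] false OR false = false
[2.2.2.1] NOT false = true
[2.2.2] NOT true = false
[2.2] true → false = false
[2] true OR false = true
[3.1.1.1] true OR false = true
[3.1.1] NOT true = false
[3.1] NOT false = true
[3.2.2.1] false → true (antecedent false ⇒ implication holds) = true
[3.2.2] NOT true = false
[3.2] true OR false = true
[3] true AND true = true
[root] true AND true AND true = true
Overall: true → permitted

Permitted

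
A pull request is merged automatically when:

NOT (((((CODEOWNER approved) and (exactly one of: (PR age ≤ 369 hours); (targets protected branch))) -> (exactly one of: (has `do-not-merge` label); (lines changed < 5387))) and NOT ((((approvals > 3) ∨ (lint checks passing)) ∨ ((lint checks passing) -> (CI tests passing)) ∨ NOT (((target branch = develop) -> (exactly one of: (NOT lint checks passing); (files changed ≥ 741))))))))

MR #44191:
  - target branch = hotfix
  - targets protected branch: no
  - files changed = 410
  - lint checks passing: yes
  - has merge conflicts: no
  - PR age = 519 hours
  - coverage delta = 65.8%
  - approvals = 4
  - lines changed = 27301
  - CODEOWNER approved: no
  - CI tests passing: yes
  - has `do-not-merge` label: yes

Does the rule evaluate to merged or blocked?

Atomic conditions:
  CODEOWNER approved: no → false
  PR age ≤ 369 hours: 519 ≤ 369 is false
  targets protected branch: no → false
  has `do-not-merge` label: yes → true
  lines changed < 5387: 27301 < 5387 is false
  approvals > 3: 4 > 3 is true
  lint checks passing: yes → true
  CI tests passing: yes → true
  target branch = develop: hotfix == develop is false
  NOT lint checks passing: yes → false
  files changed ≥ 741: 410 ≥ 741 is false
Combine:
[1.1.1.2] exactly-one(false, false) = false
[1.1.1] false AND false = false
[1.1.2] exactly-one(true, false) = true
[1.1] false → true (antecedent false ⇒ implication holds) = true
[1.2.1.1] true OR true = true
[1.2.1.2] true → true = true
[1.2.1.3.1.2] exactly-one(false, false) = false
[1.2.1.3.1] false → false (antecedent false ⇒ implication holds) = true
[1.2.1.3] NOT true = false
[1.2.1] true OR true OR false = true
[1.2] NOT true = false
[1] true AND false = false
[root] NOT false = true
Overall: true → merged

Merged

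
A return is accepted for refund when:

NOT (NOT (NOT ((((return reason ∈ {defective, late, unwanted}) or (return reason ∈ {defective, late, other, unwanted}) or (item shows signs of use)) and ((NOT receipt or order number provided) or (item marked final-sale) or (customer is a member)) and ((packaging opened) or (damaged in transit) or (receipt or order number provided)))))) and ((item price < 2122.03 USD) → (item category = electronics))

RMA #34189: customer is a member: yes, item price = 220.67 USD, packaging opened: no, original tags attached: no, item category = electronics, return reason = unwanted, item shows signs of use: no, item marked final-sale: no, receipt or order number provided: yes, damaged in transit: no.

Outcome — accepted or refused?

Refused

Atomic conditions:
  return reason ∈ {defective, late, unwanted}: unwanted is in the set → true
  return reason ∈ {defective, late, other, unwanted}: unwanted is in the set → true
  item shows signs of use: no → false
  NOT receipt or order number provided: yes → false
  item marked final-sale: no → false
  customer is a member: yes → true
  packaging opened: no → false
  damaged in transit: no → false
  receipt or order number provided: yes → true
  item price < 2122.03 USD: 220.67 < 2122.03 is true
  item category = electronics: electronics == electronics is true
Combine:
[1.1.1.1.1] true OR true OR false = true
[1.1.1.1.2] false OR false OR true = true
[1.1.1.1.3] false OR false OR true = true
[1.1.1.1] true AND true AND true = true
[1.1.1] NOT true = false
[1.1] NOT false = true
[1] NOT true = false
[2] true → true = true
[root] false AND true = false
Overall: false → refused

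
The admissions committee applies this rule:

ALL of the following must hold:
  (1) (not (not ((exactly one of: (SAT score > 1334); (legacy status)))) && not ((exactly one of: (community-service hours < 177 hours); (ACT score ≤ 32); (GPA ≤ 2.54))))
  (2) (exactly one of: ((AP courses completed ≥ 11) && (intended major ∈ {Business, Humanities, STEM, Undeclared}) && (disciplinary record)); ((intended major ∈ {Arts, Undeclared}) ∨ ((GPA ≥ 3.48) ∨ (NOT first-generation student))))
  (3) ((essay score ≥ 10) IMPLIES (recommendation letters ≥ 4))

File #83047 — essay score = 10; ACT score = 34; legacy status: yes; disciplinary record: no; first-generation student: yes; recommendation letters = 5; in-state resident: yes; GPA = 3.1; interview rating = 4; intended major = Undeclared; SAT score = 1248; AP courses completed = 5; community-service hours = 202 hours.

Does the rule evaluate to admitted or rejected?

Atomic conditions:
  SAT score > 1334: 1248 > 1334 is false
  legacy status: yes → true
  community-service hours < 177 hours: 202 < 177 is false
  ACT score ≤ 32: 34 ≤ 32 is false
  GPA ≤ 2.54: 3.1 ≤ 2.54 is false
  AP courses completed ≥ 11: 5 ≥ 11 is false
  intended major ∈ {Business, Humanities, STEM, Undeclared}: Undeclared is in the set → true
  disciplinary record: no → false
  intended major ∈ {Arts, Undeclared}: Undeclared is in the set → true
  GPA ≥ 3.48: 3.1 ≥ 3.48 is false
  NOT first-generation student: yes → false
  essay score ≥ 10: 10 ≥ 10 is true
  recommendation letters ≥ 4: 5 ≥ 4 is true
Combine:
[1.1.1.1] exactly-one(false, true) = true
[1.1.1] NOT true = false
[1.1] NOT false = true
[1.2.1] exactly-one(false, false, false) = false
[1.2] NOT false = true
[1] true AND true = true
[2.1] false AND true AND false = false
[2.2.2] false OR false = false
[2.2] true OR false = true
[2] exactly-one(false, true) = true
[3] true → true = true
[root] true AND true AND true = true
Overall: true → admitted

Admitted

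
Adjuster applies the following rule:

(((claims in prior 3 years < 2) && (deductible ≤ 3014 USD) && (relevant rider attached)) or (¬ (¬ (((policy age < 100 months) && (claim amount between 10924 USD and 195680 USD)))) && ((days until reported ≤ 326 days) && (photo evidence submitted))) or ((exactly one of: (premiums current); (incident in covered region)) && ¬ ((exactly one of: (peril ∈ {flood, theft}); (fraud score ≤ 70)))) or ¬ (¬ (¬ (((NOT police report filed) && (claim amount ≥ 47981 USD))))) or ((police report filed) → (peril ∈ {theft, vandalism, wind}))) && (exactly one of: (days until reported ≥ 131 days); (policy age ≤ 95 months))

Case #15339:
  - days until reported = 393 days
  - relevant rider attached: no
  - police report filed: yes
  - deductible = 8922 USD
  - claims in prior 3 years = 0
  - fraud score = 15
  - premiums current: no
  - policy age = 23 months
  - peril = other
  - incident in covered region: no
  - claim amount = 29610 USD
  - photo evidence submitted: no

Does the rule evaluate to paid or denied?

Atomic conditions:
  claims in prior 3 years < 2: 0 < 2 is true
  deductible ≤ 3014 USD: 8922 ≤ 3014 is false
  relevant rider attached: no → false
  policy age < 100 months: 23 < 100 is true
  claim amount between 10924 USD and 195680 USD: 29610 in [10924, 195680] is true
  days until reported ≤ 326 days: 393 ≤ 326 is false
  photo evidence submitted: no → false
  premiums current: no → false
  incident in covered region: no → false
  peril ∈ {flood, theft}: other is not in the set → false
  fraud score ≤ 70: 15 ≤ 70 is true
  NOT police report filed: yes → false
  claim amount ≥ 47981 USD: 29610 ≥ 47981 is false
  police report filed: yes → true
  peril ∈ {theft, vandalism, wind}: other is not in the set → false
  days until reported ≥ 131 days: 393 ≥ 131 is true
  policy age ≤ 95 months: 23 ≤ 95 is true
Combine:
[1.1] true AND false AND false = false
[1.2.1.1.1] true AND true = true
[1.2.1.1] NOT true = false
[1.2.1] NOT false = true
[1.2.2] false AND false = false
[1.2] true AND false = false
[1.3.1] exactly-one(false, false) = false
[1.3.2.1] exactly-one(false, true) = true
[1.3.2] NOT true = false
[1.3] false AND false = false
[1.4.1.1.1] false AND false = false
[1.4.1.1] NOT false = true
[1.4.1] NOT true = false
[1.4] NOT false = true
[1.5] true → false = false
[1] false OR false OR false OR true OR false = true
[2] exactly-one(true, true) = false
[root] true AND false = false
Overall: false → denied

Denied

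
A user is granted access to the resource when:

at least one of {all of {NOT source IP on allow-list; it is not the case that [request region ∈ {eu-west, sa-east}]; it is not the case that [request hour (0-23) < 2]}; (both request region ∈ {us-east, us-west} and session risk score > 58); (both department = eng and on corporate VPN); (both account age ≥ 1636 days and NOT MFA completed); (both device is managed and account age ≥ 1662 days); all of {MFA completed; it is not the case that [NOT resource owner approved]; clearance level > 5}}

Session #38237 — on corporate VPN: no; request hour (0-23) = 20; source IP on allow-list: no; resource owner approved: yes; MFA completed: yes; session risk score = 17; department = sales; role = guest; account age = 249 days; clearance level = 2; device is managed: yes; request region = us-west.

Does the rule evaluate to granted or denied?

Atomic conditions:
  NOT source IP on allow-list: no → true
  request region ∈ {eu-west, sa-east}: us-west is not in the set → false
  request hour (0-23) < 2: 20 < 2 is false
  request region ∈ {us-east, us-west}: us-west is in the set → true
  session risk score > 58: 17 > 58 is false
  department = eng: sales == eng is false
  on corporate VPN: no → false
  account age ≥ 1636 days: 249 ≥ 1636 is false
  NOT MFA completed: yes → false
  device is managed: yes → true
  account age ≥ 1662 days: 249 ≥ 1662 is false
  MFA completed: yes → true
  NOT resource owner approved: yes → false
  clearance level > 5: 2 > 5 is false
Combine:
[1.2] NOT false = true
[1.3] NOT false = true
[1] true AND true AND true = true
[2] true AND false = false
[3] false AND false = false
[4] false AND false = false
[5] true AND false = false
[6.2] NOT false = true
[6] true AND true AND false = false
[root] true OR false OR false OR false OR false OR false = true
Overall: true → granted

Granted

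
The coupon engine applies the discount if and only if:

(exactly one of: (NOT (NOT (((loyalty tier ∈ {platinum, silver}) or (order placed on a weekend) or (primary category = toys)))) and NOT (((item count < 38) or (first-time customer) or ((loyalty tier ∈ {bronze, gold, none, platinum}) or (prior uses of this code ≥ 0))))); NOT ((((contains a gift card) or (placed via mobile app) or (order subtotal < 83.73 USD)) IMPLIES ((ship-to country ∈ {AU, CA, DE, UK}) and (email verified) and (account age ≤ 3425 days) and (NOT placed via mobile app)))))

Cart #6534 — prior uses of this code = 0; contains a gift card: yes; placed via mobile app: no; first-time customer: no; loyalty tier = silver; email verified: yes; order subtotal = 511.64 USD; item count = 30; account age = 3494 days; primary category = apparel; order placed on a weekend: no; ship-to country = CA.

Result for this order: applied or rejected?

Applied

Atomic conditions:
  loyalty tier ∈ {platinum, silver}: silver is in the set → true
  order placed on a weekend: no → false
  primary category = toys: apparel == toys is false
  item count < 38: 30 < 38 is true
  first-time customer: no → false
  loyalty tier ∈ {bronze, gold, none, platinum}: silver is not in the set → false
  prior uses of this code ≥ 0: 0 ≥ 0 is true
  contains a gift card: yes → true
  placed via mobile app: no → false
  order subtotal < 83.73 USD: 511.64 < 83.73 is false
  ship-to country ∈ {AU, CA, DE, UK}: CA is in the set → true
  email verified: yes → true
  account age ≤ 3425 days: 3494 ≤ 3425 is false
  NOT placed via mobile app: no → true
Combine:
[1.1.1.1] true OR false OR false = true
[1.1.1] NOT true = false
[1.1] NOT false = true
[1.2.1.3] false OR true = true
[1.2.1] true OR false OR true = true
[1.2] NOT true = false
[1] true AND false = false
[2.1.1] true OR false OR false = true
[2.1.2] true AND true AND false AND true = false
[2.1] true → false = false
[2] NOT false = true
[root] exactly-one(false, true) = true
Overall: true → applied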